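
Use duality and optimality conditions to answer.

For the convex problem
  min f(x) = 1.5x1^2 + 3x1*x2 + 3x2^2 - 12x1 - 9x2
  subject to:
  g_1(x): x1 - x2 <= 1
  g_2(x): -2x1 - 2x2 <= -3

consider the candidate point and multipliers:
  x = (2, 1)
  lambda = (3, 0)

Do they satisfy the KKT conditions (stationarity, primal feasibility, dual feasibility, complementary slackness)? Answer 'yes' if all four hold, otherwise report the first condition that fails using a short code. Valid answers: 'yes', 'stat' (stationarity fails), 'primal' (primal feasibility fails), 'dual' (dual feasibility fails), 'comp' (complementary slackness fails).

Gradient of f: grad f(x) = Q x + c = (-3, 3)
Constraint values g_i(x) = a_i^T x - b_i:
  g_1((2, 1)) = 0
  g_2((2, 1)) = -3
Stationarity residual: grad f(x) + sum_i lambda_i a_i = (0, 0)
  -> stationarity OK
Primal feasibility (all g_i <= 0): OK
Dual feasibility (all lambda_i >= 0): OK
Complementary slackness (lambda_i * g_i(x) = 0 for all i): OK

Verdict: yes, KKT holds.

yes


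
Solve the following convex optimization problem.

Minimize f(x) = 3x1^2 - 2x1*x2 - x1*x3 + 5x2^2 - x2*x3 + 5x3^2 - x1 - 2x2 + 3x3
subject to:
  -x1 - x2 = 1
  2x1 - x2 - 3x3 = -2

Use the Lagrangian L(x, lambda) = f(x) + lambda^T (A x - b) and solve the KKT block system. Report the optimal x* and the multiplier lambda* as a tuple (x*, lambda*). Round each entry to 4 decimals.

Form the Lagrangian:
  L(x, lambda) = (1/2) x^T Q x + c^T x + lambda^T (A x - b)
Stationarity (grad_x L = 0): Q x + c + A^T lambda = 0.
Primal feasibility: A x = b.

This gives the KKT block system:
  [ Q   A^T ] [ x     ]   [-c ]
  [ A    0  ] [ lambda ] = [ b ]

Solving the linear system:
  x*      = (-0.9, -0.1, 0.1)
  lambda* = (-2.9667, 1.6667)
  f(x*)   = 3.85

x* = (-0.9, -0.1, 0.1), lambda* = (-2.9667, 1.6667)


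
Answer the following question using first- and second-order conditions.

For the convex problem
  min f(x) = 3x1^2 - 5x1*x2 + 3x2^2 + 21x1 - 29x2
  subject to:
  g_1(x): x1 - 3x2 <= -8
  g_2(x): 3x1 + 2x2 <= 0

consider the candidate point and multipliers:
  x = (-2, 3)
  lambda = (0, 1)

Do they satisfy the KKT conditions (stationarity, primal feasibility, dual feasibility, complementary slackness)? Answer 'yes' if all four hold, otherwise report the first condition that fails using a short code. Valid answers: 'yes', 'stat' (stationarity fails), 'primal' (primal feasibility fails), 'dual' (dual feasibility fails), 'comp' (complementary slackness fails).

Gradient of f: grad f(x) = Q x + c = (-6, -1)
Constraint values g_i(x) = a_i^T x - b_i:
  g_1((-2, 3)) = -3
  g_2((-2, 3)) = 0
Stationarity residual: grad f(x) + sum_i lambda_i a_i = (-3, 1)
  -> stationarity FAILS
Primal feasibility (all g_i <= 0): OK
Dual feasibility (all lambda_i >= 0): OK
Complementary slackness (lambda_i * g_i(x) = 0 for all i): OK

Verdict: the first failing condition is stationarity -> stat.

stat


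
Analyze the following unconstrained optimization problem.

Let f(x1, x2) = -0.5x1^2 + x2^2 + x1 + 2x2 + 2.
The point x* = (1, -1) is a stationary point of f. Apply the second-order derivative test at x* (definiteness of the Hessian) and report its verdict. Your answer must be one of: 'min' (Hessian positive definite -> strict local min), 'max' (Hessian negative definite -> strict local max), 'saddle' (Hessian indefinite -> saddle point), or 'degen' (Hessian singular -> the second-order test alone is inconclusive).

Compute the Hessian H = grad^2 f:
  H = [[-1, 0], [0, 2]]
Verify stationarity: grad f(x*) = H x* + g = (0, 0).
Eigenvalues of H: -1, 2.
Eigenvalues have mixed signs, so H is indefinite -> x* is a saddle point.

saddle


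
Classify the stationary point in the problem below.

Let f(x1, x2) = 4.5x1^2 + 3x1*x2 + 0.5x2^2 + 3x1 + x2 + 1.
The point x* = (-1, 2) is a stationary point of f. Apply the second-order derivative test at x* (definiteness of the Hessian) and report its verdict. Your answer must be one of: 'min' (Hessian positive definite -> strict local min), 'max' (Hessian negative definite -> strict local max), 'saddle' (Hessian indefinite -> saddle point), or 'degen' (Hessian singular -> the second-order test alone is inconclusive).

Compute the Hessian H = grad^2 f:
  H = [[9, 3], [3, 1]]
Verify stationarity: grad f(x*) = H x* + g = (0, 0).
Eigenvalues of H: 0, 10.
H has a zero eigenvalue (singular; positive semidefinite but not definite), so H is neither positive definite, negative definite, nor indefinite. The second-order test alone is inconclusive -> degen.
(Indeed, f is constant along the null direction of H through x*, so x* is not a strict local extremum.)

degen


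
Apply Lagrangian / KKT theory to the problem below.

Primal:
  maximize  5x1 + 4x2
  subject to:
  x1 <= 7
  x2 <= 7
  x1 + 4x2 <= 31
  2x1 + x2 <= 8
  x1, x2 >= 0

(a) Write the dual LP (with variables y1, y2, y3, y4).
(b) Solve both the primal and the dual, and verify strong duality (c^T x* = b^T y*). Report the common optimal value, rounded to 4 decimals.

The standard primal-dual pair for 'max c^T x s.t. A x <= b, x >= 0' is:
  Dual:  min b^T y  s.t.  A^T y >= c,  y >= 0.

So the dual LP is:
  minimize  7y1 + 7y2 + 31y3 + 8y4
  subject to:
    y1 + y3 + 2y4 >= 5
    y2 + 4y3 + y4 >= 4
    y1, y2, y3, y4 >= 0

Solving the primal: x* = (0.5, 7).
  primal value c^T x* = 30.5.
Solving the dual: y* = (0, 1.5, 0, 2.5).
  dual value b^T y* = 30.5.
Strong duality: c^T x* = b^T y*. Confirmed.

30.5


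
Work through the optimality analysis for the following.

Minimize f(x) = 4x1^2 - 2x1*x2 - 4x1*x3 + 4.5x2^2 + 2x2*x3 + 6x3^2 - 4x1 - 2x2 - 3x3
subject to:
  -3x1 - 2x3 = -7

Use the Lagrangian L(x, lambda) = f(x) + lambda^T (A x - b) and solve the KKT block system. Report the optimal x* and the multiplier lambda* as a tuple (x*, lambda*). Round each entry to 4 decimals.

Form the Lagrangian:
  L(x, lambda) = (1/2) x^T Q x + c^T x + lambda^T (A x - b)
Stationarity (grad_x L = 0): Q x + c + A^T lambda = 0.
Primal feasibility: A x = b.

This gives the KKT block system:
  [ Q   A^T ] [ x     ]   [-c ]
  [ A    0  ] [ lambda ] = [ b ]

Solving the linear system:
  x*      = (1.6671, 0.3706, 0.9994)
  lambda* = (1.5327)
  f(x*)   = 0.1605

x* = (1.6671, 0.3706, 0.9994), lambda* = (1.5327)


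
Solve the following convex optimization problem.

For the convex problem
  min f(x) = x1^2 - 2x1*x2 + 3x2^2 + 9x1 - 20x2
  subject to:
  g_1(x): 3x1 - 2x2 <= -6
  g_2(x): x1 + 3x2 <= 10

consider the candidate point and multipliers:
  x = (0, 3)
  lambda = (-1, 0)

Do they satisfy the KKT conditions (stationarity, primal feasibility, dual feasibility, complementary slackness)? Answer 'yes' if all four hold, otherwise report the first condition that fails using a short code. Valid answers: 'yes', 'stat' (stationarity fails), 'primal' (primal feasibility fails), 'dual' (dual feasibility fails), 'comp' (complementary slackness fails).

Gradient of f: grad f(x) = Q x + c = (3, -2)
Constraint values g_i(x) = a_i^T x - b_i:
  g_1((0, 3)) = 0
  g_2((0, 3)) = -1
Stationarity residual: grad f(x) + sum_i lambda_i a_i = (0, 0)
  -> stationarity OK
Primal feasibility (all g_i <= 0): OK
Dual feasibility (all lambda_i >= 0): FAILS
Complementary slackness (lambda_i * g_i(x) = 0 for all i): OK

Verdict: the first failing condition is dual_feasibility -> dual.

dual


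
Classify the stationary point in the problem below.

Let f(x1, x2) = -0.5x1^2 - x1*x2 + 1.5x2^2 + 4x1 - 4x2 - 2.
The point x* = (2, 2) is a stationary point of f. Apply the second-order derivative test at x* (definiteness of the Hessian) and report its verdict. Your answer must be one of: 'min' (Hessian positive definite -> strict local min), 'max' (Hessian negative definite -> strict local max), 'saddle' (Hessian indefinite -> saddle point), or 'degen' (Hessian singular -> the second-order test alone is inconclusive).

Compute the Hessian H = grad^2 f:
  H = [[-1, -1], [-1, 3]]
Verify stationarity: grad f(x*) = H x* + g = (0, 0).
Eigenvalues of H: -1.2361, 3.2361.
Eigenvalues have mixed signs, so H is indefinite -> x* is a saddle point.

saddle


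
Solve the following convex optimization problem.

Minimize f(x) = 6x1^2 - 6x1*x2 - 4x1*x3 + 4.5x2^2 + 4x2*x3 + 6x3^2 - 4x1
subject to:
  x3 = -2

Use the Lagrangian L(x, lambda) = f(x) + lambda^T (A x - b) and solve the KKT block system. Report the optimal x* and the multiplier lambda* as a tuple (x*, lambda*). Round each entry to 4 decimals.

Form the Lagrangian:
  L(x, lambda) = (1/2) x^T Q x + c^T x + lambda^T (A x - b)
Stationarity (grad_x L = 0): Q x + c + A^T lambda = 0.
Primal feasibility: A x = b.

This gives the KKT block system:
  [ Q   A^T ] [ x     ]   [-c ]
  [ A    0  ] [ lambda ] = [ b ]

Solving the linear system:
  x*      = (0.1667, 1, -2)
  lambda* = (20.6667)
  f(x*)   = 20.3333

x* = (0.1667, 1, -2), lambda* = (20.6667)


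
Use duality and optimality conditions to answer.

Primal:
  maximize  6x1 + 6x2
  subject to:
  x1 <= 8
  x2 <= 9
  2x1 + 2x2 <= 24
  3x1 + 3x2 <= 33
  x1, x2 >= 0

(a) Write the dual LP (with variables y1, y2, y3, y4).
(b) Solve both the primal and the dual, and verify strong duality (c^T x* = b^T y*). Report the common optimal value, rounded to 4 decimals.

The standard primal-dual pair for 'max c^T x s.t. A x <= b, x >= 0' is:
  Dual:  min b^T y  s.t.  A^T y >= c,  y >= 0.

So the dual LP is:
  minimize  8y1 + 9y2 + 24y3 + 33y4
  subject to:
    y1 + 2y3 + 3y4 >= 6
    y2 + 2y3 + 3y4 >= 6
    y1, y2, y3, y4 >= 0

Solving the primal: x* = (2, 9).
  primal value c^T x* = 66.
Solving the dual: y* = (0, 0, 0, 2).
  dual value b^T y* = 66.
Strong duality: c^T x* = b^T y*. Confirmed.

66


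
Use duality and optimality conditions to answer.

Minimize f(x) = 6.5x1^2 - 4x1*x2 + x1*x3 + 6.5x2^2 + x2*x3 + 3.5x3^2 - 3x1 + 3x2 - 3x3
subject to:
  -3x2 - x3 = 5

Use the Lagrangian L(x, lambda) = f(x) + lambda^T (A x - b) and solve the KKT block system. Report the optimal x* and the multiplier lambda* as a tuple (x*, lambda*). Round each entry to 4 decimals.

Form the Lagrangian:
  L(x, lambda) = (1/2) x^T Q x + c^T x + lambda^T (A x - b)
Stationarity (grad_x L = 0): Q x + c + A^T lambda = 0.
Primal feasibility: A x = b.

This gives the KKT block system:
  [ Q   A^T ] [ x     ]   [-c ]
  [ A    0  ] [ lambda ] = [ b ]

Solving the linear system:
  x*      = (-0.2602, -1.626, -0.122)
  lambda* = (-5.7398)
  f(x*)   = 12.4837

x* = (-0.2602, -1.626, -0.122), lambda* = (-5.7398)


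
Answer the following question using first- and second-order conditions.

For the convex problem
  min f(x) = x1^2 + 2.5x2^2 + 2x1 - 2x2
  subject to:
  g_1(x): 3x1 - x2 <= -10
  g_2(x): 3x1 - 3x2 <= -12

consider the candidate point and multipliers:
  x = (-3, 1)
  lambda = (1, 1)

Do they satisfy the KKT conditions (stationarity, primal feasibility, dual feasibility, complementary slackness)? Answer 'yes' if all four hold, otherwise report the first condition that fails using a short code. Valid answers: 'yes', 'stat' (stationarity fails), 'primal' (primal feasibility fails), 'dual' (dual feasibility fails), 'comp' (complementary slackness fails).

Gradient of f: grad f(x) = Q x + c = (-4, 3)
Constraint values g_i(x) = a_i^T x - b_i:
  g_1((-3, 1)) = 0
  g_2((-3, 1)) = 0
Stationarity residual: grad f(x) + sum_i lambda_i a_i = (2, -1)
  -> stationarity FAILS
Primal feasibility (all g_i <= 0): OK
Dual feasibility (all lambda_i >= 0): OK
Complementary slackness (lambda_i * g_i(x) = 0 for all i): OK

Verdict: the first failing condition is stationarity -> stat.

stat


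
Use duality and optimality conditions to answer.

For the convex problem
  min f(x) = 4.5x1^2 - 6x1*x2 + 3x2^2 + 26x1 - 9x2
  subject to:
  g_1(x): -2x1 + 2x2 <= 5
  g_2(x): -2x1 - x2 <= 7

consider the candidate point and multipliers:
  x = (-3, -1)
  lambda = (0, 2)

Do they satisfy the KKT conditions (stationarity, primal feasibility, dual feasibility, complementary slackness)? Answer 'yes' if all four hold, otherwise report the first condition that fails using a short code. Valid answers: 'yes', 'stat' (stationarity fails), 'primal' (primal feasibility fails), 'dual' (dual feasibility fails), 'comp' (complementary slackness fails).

Gradient of f: grad f(x) = Q x + c = (5, 3)
Constraint values g_i(x) = a_i^T x - b_i:
  g_1((-3, -1)) = -1
  g_2((-3, -1)) = 0
Stationarity residual: grad f(x) + sum_i lambda_i a_i = (1, 1)
  -> stationarity FAILS
Primal feasibility (all g_i <= 0): OK
Dual feasibility (all lambda_i >= 0): OK
Complementary slackness (lambda_i * g_i(x) = 0 for all i): OK

Verdict: the first failing condition is stationarity -> stat.

stat


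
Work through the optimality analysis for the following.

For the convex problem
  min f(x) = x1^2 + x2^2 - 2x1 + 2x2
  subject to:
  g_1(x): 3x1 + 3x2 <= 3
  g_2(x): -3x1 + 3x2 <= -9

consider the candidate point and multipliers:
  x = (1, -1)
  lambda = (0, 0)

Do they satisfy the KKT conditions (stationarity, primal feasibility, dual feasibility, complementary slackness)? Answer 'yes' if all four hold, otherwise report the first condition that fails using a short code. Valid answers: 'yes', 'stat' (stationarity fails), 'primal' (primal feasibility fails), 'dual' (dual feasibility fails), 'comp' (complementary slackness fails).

Gradient of f: grad f(x) = Q x + c = (0, 0)
Constraint values g_i(x) = a_i^T x - b_i:
  g_1((1, -1)) = -3
  g_2((1, -1)) = 3
Stationarity residual: grad f(x) + sum_i lambda_i a_i = (0, 0)
  -> stationarity OK
Primal feasibility (all g_i <= 0): FAILS
Dual feasibility (all lambda_i >= 0): OK
Complementary slackness (lambda_i * g_i(x) = 0 for all i): OK

Verdict: the first failing condition is primal_feasibility -> primal.

primal


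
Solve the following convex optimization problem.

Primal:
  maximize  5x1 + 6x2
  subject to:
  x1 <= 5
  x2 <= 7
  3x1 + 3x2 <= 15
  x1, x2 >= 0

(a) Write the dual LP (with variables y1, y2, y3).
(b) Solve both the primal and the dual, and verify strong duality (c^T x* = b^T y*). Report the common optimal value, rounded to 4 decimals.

The standard primal-dual pair for 'max c^T x s.t. A x <= b, x >= 0' is:
  Dual:  min b^T y  s.t.  A^T y >= c,  y >= 0.

So the dual LP is:
  minimize  5y1 + 7y2 + 15y3
  subject to:
    y1 + 3y3 >= 5
    y2 + 3y3 >= 6
    y1, y2, y3 >= 0

Solving the primal: x* = (0, 5).
  primal value c^T x* = 30.
Solving the dual: y* = (0, 0, 2).
  dual value b^T y* = 30.
Strong duality: c^T x* = b^T y*. Confirmed.

30


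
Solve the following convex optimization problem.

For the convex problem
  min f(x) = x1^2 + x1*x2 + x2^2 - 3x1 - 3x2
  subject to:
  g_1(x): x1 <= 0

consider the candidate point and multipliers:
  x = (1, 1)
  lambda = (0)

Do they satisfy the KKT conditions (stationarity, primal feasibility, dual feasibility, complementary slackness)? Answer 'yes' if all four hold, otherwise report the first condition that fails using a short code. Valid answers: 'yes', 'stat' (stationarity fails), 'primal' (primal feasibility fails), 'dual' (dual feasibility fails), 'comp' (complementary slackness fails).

Gradient of f: grad f(x) = Q x + c = (0, 0)
Constraint values g_i(x) = a_i^T x - b_i:
  g_1((1, 1)) = 1
Stationarity residual: grad f(x) + sum_i lambda_i a_i = (0, 0)
  -> stationarity OK
Primal feasibility (all g_i <= 0): FAILS
Dual feasibility (all lambda_i >= 0): OK
Complementary slackness (lambda_i * g_i(x) = 0 for all i): OK

Verdict: the first failing condition is primal_feasibility -> primal.

primal


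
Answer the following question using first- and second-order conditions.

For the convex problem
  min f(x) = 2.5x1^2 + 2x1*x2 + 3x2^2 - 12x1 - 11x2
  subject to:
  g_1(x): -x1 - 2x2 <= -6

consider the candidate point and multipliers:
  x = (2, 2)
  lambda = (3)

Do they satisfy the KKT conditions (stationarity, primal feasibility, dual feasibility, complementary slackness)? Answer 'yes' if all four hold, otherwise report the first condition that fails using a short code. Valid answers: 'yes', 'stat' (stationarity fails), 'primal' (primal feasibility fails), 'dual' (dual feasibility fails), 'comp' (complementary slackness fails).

Gradient of f: grad f(x) = Q x + c = (2, 5)
Constraint values g_i(x) = a_i^T x - b_i:
  g_1((2, 2)) = 0
Stationarity residual: grad f(x) + sum_i lambda_i a_i = (-1, -1)
  -> stationarity FAILS
Primal feasibility (all g_i <= 0): OK
Dual feasibility (all lambda_i >= 0): OK
Complementary slackness (lambda_i * g_i(x) = 0 for all i): OK

Verdict: the first failing condition is stationarity -> stat.

stat


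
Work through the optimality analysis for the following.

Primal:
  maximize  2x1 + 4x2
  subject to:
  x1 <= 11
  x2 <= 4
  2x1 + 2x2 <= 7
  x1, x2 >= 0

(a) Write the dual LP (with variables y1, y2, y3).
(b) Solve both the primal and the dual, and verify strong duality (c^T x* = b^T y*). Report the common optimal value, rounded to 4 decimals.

The standard primal-dual pair for 'max c^T x s.t. A x <= b, x >= 0' is:
  Dual:  min b^T y  s.t.  A^T y >= c,  y >= 0.

So the dual LP is:
  minimize  11y1 + 4y2 + 7y3
  subject to:
    y1 + 2y3 >= 2
    y2 + 2y3 >= 4
    y1, y2, y3 >= 0

Solving the primal: x* = (0, 3.5).
  primal value c^T x* = 14.
Solving the dual: y* = (0, 0, 2).
  dual value b^T y* = 14.
Strong duality: c^T x* = b^T y*. Confirmed.

14


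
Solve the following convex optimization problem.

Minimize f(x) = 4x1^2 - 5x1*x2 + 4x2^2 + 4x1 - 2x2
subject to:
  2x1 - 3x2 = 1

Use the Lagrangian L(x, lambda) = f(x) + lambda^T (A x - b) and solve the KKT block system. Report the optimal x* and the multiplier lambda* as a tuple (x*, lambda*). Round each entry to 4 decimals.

Form the Lagrangian:
  L(x, lambda) = (1/2) x^T Q x + c^T x + lambda^T (A x - b)
Stationarity (grad_x L = 0): Q x + c + A^T lambda = 0.
Primal feasibility: A x = b.

This gives the KKT block system:
  [ Q   A^T ] [ x     ]   [-c ]
  [ A    0  ] [ lambda ] = [ b ]

Solving the linear system:
  x*      = (-0.5227, -0.6818)
  lambda* = (-1.6136)
  f(x*)   = 0.4432

x* = (-0.5227, -0.6818), lambda* = (-1.6136)


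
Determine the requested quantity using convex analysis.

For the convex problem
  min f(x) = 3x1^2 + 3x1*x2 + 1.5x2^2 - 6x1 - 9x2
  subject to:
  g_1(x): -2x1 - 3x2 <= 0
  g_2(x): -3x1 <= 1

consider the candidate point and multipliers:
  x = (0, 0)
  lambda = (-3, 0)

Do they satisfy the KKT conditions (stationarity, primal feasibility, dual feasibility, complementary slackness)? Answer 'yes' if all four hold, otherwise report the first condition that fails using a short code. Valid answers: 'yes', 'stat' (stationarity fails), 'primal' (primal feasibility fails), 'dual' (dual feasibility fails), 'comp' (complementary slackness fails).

Gradient of f: grad f(x) = Q x + c = (-6, -9)
Constraint values g_i(x) = a_i^T x - b_i:
  g_1((0, 0)) = 0
  g_2((0, 0)) = -1
Stationarity residual: grad f(x) + sum_i lambda_i a_i = (0, 0)
  -> stationarity OK
Primal feasibility (all g_i <= 0): OK
Dual feasibility (all lambda_i >= 0): FAILS
Complementary slackness (lambda_i * g_i(x) = 0 for all i): OK

Verdict: the first failing condition is dual_feasibility -> dual.

dual


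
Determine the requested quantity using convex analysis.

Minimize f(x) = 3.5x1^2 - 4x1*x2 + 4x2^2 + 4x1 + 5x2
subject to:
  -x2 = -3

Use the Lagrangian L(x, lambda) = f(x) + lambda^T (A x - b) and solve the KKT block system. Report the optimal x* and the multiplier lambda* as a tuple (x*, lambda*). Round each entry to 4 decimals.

Form the Lagrangian:
  L(x, lambda) = (1/2) x^T Q x + c^T x + lambda^T (A x - b)
Stationarity (grad_x L = 0): Q x + c + A^T lambda = 0.
Primal feasibility: A x = b.

This gives the KKT block system:
  [ Q   A^T ] [ x     ]   [-c ]
  [ A    0  ] [ lambda ] = [ b ]

Solving the linear system:
  x*      = (1.1429, 3)
  lambda* = (24.4286)
  f(x*)   = 46.4286

x* = (1.1429, 3), lambda* = (24.4286)


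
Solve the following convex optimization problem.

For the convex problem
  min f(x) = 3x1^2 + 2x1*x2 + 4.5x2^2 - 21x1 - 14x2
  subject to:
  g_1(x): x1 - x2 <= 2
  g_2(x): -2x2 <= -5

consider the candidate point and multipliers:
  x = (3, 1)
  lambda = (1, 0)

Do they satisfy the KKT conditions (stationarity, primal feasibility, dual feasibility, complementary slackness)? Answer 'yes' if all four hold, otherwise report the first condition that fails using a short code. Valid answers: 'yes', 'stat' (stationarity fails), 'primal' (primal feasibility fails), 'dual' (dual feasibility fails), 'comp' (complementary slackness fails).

Gradient of f: grad f(x) = Q x + c = (-1, 1)
Constraint values g_i(x) = a_i^T x - b_i:
  g_1((3, 1)) = 0
  g_2((3, 1)) = 3
Stationarity residual: grad f(x) + sum_i lambda_i a_i = (0, 0)
  -> stationarity OK
Primal feasibility (all g_i <= 0): FAILS
Dual feasibility (all lambda_i >= 0): OK
Complementary slackness (lambda_i * g_i(x) = 0 for all i): OK

Verdict: the first failing condition is primal_feasibility -> primal.

primal


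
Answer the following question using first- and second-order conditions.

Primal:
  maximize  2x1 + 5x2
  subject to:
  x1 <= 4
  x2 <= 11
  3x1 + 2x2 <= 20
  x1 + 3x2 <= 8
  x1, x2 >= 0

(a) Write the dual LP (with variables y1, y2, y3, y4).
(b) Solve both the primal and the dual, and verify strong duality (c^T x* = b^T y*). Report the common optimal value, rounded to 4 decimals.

The standard primal-dual pair for 'max c^T x s.t. A x <= b, x >= 0' is:
  Dual:  min b^T y  s.t.  A^T y >= c,  y >= 0.

So the dual LP is:
  minimize  4y1 + 11y2 + 20y3 + 8y4
  subject to:
    y1 + 3y3 + y4 >= 2
    y2 + 2y3 + 3y4 >= 5
    y1, y2, y3, y4 >= 0

Solving the primal: x* = (4, 1.3333).
  primal value c^T x* = 14.6667.
Solving the dual: y* = (0.3333, 0, 0, 1.6667).
  dual value b^T y* = 14.6667.
Strong duality: c^T x* = b^T y*. Confirmed.

14.6667


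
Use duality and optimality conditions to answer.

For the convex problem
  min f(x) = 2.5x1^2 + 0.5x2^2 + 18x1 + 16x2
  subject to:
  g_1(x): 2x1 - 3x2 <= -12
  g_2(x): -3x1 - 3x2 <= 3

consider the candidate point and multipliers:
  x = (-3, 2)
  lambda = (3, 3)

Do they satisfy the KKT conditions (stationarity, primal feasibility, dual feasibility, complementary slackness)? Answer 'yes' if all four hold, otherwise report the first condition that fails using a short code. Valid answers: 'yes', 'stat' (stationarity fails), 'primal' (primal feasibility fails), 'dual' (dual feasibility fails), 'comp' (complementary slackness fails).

Gradient of f: grad f(x) = Q x + c = (3, 18)
Constraint values g_i(x) = a_i^T x - b_i:
  g_1((-3, 2)) = 0
  g_2((-3, 2)) = 0
Stationarity residual: grad f(x) + sum_i lambda_i a_i = (0, 0)
  -> stationarity OK
Primal feasibility (all g_i <= 0): OK
Dual feasibility (all lambda_i >= 0): OK
Complementary slackness (lambda_i * g_i(x) = 0 for all i): OK

Verdict: yes, KKT holds.

yes


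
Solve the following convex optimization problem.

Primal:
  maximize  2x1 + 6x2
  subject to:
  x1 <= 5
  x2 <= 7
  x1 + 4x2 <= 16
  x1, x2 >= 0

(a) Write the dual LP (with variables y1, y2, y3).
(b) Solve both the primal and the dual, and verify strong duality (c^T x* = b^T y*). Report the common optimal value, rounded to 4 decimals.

The standard primal-dual pair for 'max c^T x s.t. A x <= b, x >= 0' is:
  Dual:  min b^T y  s.t.  A^T y >= c,  y >= 0.

So the dual LP is:
  minimize  5y1 + 7y2 + 16y3
  subject to:
    y1 + y3 >= 2
    y2 + 4y3 >= 6
    y1, y2, y3 >= 0

Solving the primal: x* = (5, 2.75).
  primal value c^T x* = 26.5.
Solving the dual: y* = (0.5, 0, 1.5).
  dual value b^T y* = 26.5.
Strong duality: c^T x* = b^T y*. Confirmed.

26.5


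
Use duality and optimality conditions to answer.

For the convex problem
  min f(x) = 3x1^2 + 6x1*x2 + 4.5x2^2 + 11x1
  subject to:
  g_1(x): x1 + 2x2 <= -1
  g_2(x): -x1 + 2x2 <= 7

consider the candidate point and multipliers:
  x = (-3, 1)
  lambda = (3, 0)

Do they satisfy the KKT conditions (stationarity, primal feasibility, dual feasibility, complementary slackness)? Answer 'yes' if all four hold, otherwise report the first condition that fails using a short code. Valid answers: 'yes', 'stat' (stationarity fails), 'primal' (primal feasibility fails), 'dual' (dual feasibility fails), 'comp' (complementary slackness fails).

Gradient of f: grad f(x) = Q x + c = (-1, -9)
Constraint values g_i(x) = a_i^T x - b_i:
  g_1((-3, 1)) = 0
  g_2((-3, 1)) = -2
Stationarity residual: grad f(x) + sum_i lambda_i a_i = (2, -3)
  -> stationarity FAILS
Primal feasibility (all g_i <= 0): OK
Dual feasibility (all lambda_i >= 0): OK
Complementary slackness (lambda_i * g_i(x) = 0 for all i): OK

Verdict: the first failing condition is stationarity -> stat.

stat


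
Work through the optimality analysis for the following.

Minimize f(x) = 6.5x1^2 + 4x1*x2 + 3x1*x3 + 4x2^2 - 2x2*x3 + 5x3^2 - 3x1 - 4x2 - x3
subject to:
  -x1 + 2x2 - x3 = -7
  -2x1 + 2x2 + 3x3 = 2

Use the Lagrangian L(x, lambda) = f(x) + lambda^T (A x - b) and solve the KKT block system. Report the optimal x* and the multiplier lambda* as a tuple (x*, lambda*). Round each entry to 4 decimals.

Form the Lagrangian:
  L(x, lambda) = (1/2) x^T Q x + c^T x + lambda^T (A x - b)
Stationarity (grad_x L = 0): Q x + c + A^T lambda = 0.
Primal feasibility: A x = b.

This gives the KKT block system:
  [ Q   A^T ] [ x     ]   [-c ]
  [ A    0  ] [ lambda ] = [ b ]

Solving the linear system:
  x*      = (0.7238, -1.9227, 2.4309)
  lambda* = (15.337, -4.663)
  f(x*)   = 59.8867

x* = (0.7238, -1.9227, 2.4309), lambda* = (15.337, -4.663)


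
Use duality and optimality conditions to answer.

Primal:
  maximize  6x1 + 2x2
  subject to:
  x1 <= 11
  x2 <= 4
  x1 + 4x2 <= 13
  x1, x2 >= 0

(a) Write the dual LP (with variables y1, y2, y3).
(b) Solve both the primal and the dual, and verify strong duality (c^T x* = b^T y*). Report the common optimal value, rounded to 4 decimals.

The standard primal-dual pair for 'max c^T x s.t. A x <= b, x >= 0' is:
  Dual:  min b^T y  s.t.  A^T y >= c,  y >= 0.

So the dual LP is:
  minimize  11y1 + 4y2 + 13y3
  subject to:
    y1 + y3 >= 6
    y2 + 4y3 >= 2
    y1, y2, y3 >= 0

Solving the primal: x* = (11, 0.5).
  primal value c^T x* = 67.
Solving the dual: y* = (5.5, 0, 0.5).
  dual value b^T y* = 67.
Strong duality: c^T x* = b^T y*. Confirmed.

67


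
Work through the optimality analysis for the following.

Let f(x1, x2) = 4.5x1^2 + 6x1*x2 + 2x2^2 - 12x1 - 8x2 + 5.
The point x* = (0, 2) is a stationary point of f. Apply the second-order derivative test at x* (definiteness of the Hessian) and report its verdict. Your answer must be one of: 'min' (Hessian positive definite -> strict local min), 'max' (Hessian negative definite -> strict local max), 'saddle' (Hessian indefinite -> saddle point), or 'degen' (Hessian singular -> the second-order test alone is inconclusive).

Compute the Hessian H = grad^2 f:
  H = [[9, 6], [6, 4]]
Verify stationarity: grad f(x*) = H x* + g = (0, 0).
Eigenvalues of H: 0, 13.
H has a zero eigenvalue (singular; positive semidefinite but not definite), so H is neither positive definite, negative definite, nor indefinite. The second-order test alone is inconclusive -> degen.
(Indeed, f is constant along the null direction of H through x*, so x* is not a strict local extremum.)

degen


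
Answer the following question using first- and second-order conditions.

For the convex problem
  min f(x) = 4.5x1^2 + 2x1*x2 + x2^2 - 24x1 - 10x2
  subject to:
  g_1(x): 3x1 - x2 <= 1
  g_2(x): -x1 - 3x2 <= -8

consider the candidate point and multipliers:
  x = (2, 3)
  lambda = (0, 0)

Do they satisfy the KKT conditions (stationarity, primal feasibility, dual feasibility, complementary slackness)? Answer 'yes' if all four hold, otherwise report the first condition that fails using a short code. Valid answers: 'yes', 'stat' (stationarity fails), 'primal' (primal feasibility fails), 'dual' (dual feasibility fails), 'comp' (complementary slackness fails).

Gradient of f: grad f(x) = Q x + c = (0, 0)
Constraint values g_i(x) = a_i^T x - b_i:
  g_1((2, 3)) = 2
  g_2((2, 3)) = -3
Stationarity residual: grad f(x) + sum_i lambda_i a_i = (0, 0)
  -> stationarity OK
Primal feasibility (all g_i <= 0): FAILS
Dual feasibility (all lambda_i >= 0): OK
Complementary slackness (lambda_i * g_i(x) = 0 for all i): OK

Verdict: the first failing condition is primal_feasibility -> primal.

primal


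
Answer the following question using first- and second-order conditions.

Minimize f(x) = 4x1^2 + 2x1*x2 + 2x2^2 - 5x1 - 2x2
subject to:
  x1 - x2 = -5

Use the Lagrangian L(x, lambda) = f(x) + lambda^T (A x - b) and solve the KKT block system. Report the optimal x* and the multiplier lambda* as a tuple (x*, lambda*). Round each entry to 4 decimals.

Form the Lagrangian:
  L(x, lambda) = (1/2) x^T Q x + c^T x + lambda^T (A x - b)
Stationarity (grad_x L = 0): Q x + c + A^T lambda = 0.
Primal feasibility: A x = b.

This gives the KKT block system:
  [ Q   A^T ] [ x     ]   [-c ]
  [ A    0  ] [ lambda ] = [ b ]

Solving the linear system:
  x*      = (-1.4375, 3.5625)
  lambda* = (9.375)
  f(x*)   = 23.4688

x* = (-1.4375, 3.5625), lambda* = (9.375)


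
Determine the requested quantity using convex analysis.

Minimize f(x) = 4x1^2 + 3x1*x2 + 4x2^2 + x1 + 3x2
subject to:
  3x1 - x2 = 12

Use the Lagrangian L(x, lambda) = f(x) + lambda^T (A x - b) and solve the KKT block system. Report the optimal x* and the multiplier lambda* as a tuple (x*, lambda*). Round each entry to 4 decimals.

Form the Lagrangian:
  L(x, lambda) = (1/2) x^T Q x + c^T x + lambda^T (A x - b)
Stationarity (grad_x L = 0): Q x + c + A^T lambda = 0.
Primal feasibility: A x = b.

This gives the KKT block system:
  [ Q   A^T ] [ x     ]   [-c ]
  [ A    0  ] [ lambda ] = [ b ]

Solving the linear system:
  x*      = (3.2041, -2.3878)
  lambda* = (-6.4898)
  f(x*)   = 36.9592

x* = (3.2041, -2.3878), lambda* = (-6.4898)


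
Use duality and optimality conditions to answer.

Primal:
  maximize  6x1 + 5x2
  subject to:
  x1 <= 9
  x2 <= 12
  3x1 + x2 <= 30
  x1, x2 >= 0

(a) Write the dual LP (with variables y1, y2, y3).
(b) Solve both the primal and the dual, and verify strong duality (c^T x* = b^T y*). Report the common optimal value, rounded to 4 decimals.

The standard primal-dual pair for 'max c^T x s.t. A x <= b, x >= 0' is:
  Dual:  min b^T y  s.t.  A^T y >= c,  y >= 0.

So the dual LP is:
  minimize  9y1 + 12y2 + 30y3
  subject to:
    y1 + 3y3 >= 6
    y2 + y3 >= 5
    y1, y2, y3 >= 0

Solving the primal: x* = (6, 12).
  primal value c^T x* = 96.
Solving the dual: y* = (0, 3, 2).
  dual value b^T y* = 96.
Strong duality: c^T x* = b^T y*. Confirmed.

96


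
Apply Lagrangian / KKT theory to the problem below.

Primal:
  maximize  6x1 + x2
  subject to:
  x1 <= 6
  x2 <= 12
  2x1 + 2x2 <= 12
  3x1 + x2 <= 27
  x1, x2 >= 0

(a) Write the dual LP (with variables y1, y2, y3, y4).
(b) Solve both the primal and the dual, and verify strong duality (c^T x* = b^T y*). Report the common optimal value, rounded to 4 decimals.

The standard primal-dual pair for 'max c^T x s.t. A x <= b, x >= 0' is:
  Dual:  min b^T y  s.t.  A^T y >= c,  y >= 0.

So the dual LP is:
  minimize  6y1 + 12y2 + 12y3 + 27y4
  subject to:
    y1 + 2y3 + 3y4 >= 6
    y2 + 2y3 + y4 >= 1
    y1, y2, y3, y4 >= 0

Solving the primal: x* = (6, 0).
  primal value c^T x* = 36.
Solving the dual: y* = (5, 0, 0.5, 0).
  dual value b^T y* = 36.
Strong duality: c^T x* = b^T y*. Confirmed.

36


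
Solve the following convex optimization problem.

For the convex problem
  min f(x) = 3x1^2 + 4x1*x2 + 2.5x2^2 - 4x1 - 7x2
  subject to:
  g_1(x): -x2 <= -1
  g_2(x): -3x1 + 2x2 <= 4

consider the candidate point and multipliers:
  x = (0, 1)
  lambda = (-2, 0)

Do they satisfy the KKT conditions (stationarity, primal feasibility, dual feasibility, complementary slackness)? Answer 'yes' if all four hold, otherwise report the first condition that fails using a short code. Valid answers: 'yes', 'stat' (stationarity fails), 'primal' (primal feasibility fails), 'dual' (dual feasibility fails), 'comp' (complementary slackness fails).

Gradient of f: grad f(x) = Q x + c = (0, -2)
Constraint values g_i(x) = a_i^T x - b_i:
  g_1((0, 1)) = 0
  g_2((0, 1)) = -2
Stationarity residual: grad f(x) + sum_i lambda_i a_i = (0, 0)
  -> stationarity OK
Primal feasibility (all g_i <= 0): OK
Dual feasibility (all lambda_i >= 0): FAILS
Complementary slackness (lambda_i * g_i(x) = 0 for all i): OK

Verdict: the first failing condition is dual_feasibility -> dual.

dual


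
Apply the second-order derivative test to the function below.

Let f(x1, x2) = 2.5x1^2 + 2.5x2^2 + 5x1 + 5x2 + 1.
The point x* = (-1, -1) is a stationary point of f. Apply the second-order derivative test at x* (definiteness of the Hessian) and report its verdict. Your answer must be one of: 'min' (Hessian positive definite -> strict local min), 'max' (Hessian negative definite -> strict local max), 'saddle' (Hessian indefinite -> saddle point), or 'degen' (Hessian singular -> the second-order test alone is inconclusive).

Compute the Hessian H = grad^2 f:
  H = [[5, 0], [0, 5]]
Verify stationarity: grad f(x*) = H x* + g = (0, 0).
Eigenvalues of H: 5, 5.
Both eigenvalues > 0, so H is positive definite -> x* is a strict local min.

min


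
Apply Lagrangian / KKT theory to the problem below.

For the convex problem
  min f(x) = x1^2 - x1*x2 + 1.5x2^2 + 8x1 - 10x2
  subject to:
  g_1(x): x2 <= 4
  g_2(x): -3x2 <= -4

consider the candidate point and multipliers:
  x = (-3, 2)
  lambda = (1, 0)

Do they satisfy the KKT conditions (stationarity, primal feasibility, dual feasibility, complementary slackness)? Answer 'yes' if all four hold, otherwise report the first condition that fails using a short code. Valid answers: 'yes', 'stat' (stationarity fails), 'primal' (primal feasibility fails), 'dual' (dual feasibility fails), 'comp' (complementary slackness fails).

Gradient of f: grad f(x) = Q x + c = (0, -1)
Constraint values g_i(x) = a_i^T x - b_i:
  g_1((-3, 2)) = -2
  g_2((-3, 2)) = -2
Stationarity residual: grad f(x) + sum_i lambda_i a_i = (0, 0)
  -> stationarity OK
Primal feasibility (all g_i <= 0): OK
Dual feasibility (all lambda_i >= 0): OK
Complementary slackness (lambda_i * g_i(x) = 0 for all i): FAILS

Verdict: the first failing condition is complementary_slackness -> comp.

comp


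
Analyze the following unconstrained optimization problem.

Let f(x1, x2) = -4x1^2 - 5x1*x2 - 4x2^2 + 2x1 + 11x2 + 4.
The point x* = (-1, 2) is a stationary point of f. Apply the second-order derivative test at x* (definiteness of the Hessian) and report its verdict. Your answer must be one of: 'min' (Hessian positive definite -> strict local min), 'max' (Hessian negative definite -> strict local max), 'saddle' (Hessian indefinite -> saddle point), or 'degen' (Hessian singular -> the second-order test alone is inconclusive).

Compute the Hessian H = grad^2 f:
  H = [[-8, -5], [-5, -8]]
Verify stationarity: grad f(x*) = H x* + g = (0, 0).
Eigenvalues of H: -13, -3.
Both eigenvalues < 0, so H is negative definite -> x* is a strict local max.

max


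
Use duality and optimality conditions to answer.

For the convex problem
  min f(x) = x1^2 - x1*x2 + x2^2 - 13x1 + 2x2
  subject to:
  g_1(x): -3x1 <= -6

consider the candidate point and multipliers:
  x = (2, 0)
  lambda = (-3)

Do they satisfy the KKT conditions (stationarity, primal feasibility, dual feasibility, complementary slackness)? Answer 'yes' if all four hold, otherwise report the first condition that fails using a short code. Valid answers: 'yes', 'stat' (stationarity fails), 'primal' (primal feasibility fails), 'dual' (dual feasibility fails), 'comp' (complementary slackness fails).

Gradient of f: grad f(x) = Q x + c = (-9, 0)
Constraint values g_i(x) = a_i^T x - b_i:
  g_1((2, 0)) = 0
Stationarity residual: grad f(x) + sum_i lambda_i a_i = (0, 0)
  -> stationarity OK
Primal feasibility (all g_i <= 0): OK
Dual feasibility (all lambda_i >= 0): FAILS
Complementary slackness (lambda_i * g_i(x) = 0 for all i): OK

Verdict: the first failing condition is dual_feasibility -> dual.

dual


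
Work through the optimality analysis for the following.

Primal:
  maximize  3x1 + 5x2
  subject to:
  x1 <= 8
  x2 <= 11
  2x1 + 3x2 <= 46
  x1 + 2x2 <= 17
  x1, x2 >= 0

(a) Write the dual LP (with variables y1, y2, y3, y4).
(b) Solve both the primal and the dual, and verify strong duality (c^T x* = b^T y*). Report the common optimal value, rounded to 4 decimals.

The standard primal-dual pair for 'max c^T x s.t. A x <= b, x >= 0' is:
  Dual:  min b^T y  s.t.  A^T y >= c,  y >= 0.

So the dual LP is:
  minimize  8y1 + 11y2 + 46y3 + 17y4
  subject to:
    y1 + 2y3 + y4 >= 3
    y2 + 3y3 + 2y4 >= 5
    y1, y2, y3, y4 >= 0

Solving the primal: x* = (8, 4.5).
  primal value c^T x* = 46.5.
Solving the dual: y* = (0.5, 0, 0, 2.5).
  dual value b^T y* = 46.5.
Strong duality: c^T x* = b^T y*. Confirmed.

46.5


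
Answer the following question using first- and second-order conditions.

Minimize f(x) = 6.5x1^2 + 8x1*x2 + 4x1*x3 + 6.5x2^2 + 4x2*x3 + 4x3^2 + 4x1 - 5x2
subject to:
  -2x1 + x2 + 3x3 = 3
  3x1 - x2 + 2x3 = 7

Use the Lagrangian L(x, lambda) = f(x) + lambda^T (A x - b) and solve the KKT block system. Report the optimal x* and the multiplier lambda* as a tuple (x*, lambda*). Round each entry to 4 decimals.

Form the Lagrangian:
  L(x, lambda) = (1/2) x^T Q x + c^T x + lambda^T (A x - b)
Stationarity (grad_x L = 0): Q x + c + A^T lambda = 0.
Primal feasibility: A x = b.

This gives the KKT block system:
  [ Q   A^T ] [ x     ]   [-c ]
  [ A    0  ] [ lambda ] = [ b ]

Solving the linear system:
  x*      = (0.7764, -0.9813, 1.8447)
  lambda* = (-1.1208, -5.2878)
  f(x*)   = 24.1947

x* = (0.7764, -0.9813, 1.8447), lambda* = (-1.1208, -5.2878)


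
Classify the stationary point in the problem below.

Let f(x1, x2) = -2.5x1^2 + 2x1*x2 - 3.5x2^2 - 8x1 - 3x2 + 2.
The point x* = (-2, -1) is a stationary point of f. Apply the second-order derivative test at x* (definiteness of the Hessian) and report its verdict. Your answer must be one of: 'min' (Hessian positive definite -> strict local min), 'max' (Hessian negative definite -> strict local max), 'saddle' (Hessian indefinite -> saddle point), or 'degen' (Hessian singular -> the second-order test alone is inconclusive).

Compute the Hessian H = grad^2 f:
  H = [[-5, 2], [2, -7]]
Verify stationarity: grad f(x*) = H x* + g = (0, 0).
Eigenvalues of H: -8.2361, -3.7639.
Both eigenvalues < 0, so H is negative definite -> x* is a strict local max.

max


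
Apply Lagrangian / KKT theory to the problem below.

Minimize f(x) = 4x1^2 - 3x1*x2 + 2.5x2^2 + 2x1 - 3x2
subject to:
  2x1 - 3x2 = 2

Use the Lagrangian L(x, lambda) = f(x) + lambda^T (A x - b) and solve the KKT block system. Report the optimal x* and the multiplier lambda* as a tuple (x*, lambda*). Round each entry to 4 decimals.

Form the Lagrangian:
  L(x, lambda) = (1/2) x^T Q x + c^T x + lambda^T (A x - b)
Stationarity (grad_x L = 0): Q x + c + A^T lambda = 0.
Primal feasibility: A x = b.

This gives the KKT block system:
  [ Q   A^T ] [ x     ]   [-c ]
  [ A    0  ] [ lambda ] = [ b ]

Solving the linear system:
  x*      = (0.0357, -0.6429)
  lambda* = (-2.1071)
  f(x*)   = 3.1071

x* = (0.0357, -0.6429), lambda* = (-2.1071)


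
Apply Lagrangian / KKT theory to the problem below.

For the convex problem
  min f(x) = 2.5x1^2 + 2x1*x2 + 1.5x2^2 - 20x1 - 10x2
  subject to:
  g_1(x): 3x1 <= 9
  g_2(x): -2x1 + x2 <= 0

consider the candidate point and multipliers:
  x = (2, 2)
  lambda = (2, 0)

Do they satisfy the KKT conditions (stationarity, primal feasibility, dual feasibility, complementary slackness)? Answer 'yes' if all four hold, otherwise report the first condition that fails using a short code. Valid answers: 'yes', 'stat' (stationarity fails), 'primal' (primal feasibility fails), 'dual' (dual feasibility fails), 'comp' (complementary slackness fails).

Gradient of f: grad f(x) = Q x + c = (-6, 0)
Constraint values g_i(x) = a_i^T x - b_i:
  g_1((2, 2)) = -3
  g_2((2, 2)) = -2
Stationarity residual: grad f(x) + sum_i lambda_i a_i = (0, 0)
  -> stationarity OK
Primal feasibility (all g_i <= 0): OK
Dual feasibility (all lambda_i >= 0): OK
Complementary slackness (lambda_i * g_i(x) = 0 for all i): FAILS

Verdict: the first failing condition is complementary_slackness -> comp.

comp


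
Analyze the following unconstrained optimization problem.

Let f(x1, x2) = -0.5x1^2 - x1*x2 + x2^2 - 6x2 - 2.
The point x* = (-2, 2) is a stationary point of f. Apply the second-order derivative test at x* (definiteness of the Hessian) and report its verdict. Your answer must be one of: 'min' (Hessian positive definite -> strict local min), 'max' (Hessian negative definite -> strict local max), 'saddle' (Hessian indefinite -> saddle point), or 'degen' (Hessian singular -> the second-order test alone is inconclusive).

Compute the Hessian H = grad^2 f:
  H = [[-1, -1], [-1, 2]]
Verify stationarity: grad f(x*) = H x* + g = (0, 0).
Eigenvalues of H: -1.3028, 2.3028.
Eigenvalues have mixed signs, so H is indefinite -> x* is a saddle point.

saddle
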